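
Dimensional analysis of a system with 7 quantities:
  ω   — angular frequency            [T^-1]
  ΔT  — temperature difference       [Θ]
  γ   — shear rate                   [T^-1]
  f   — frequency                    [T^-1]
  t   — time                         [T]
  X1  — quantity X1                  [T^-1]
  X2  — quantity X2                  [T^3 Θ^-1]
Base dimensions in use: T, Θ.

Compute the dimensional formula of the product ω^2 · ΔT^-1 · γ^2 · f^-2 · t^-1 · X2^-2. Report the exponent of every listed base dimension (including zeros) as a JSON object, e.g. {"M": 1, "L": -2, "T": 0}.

Write exponents as rows T,Θ / cols ω,ΔT,γ,f,t,X1,X2:
  T: [-1  0 -1 -1  1 -1  3]
  Θ: [ 0  1  0  0  0  0 -1]
  [T]: (2)·-1+(-1)·0+(2)·-1+(-2)·-1+(-1)·1+(-2)·3 = -9
  [Θ]: (2)·0+(-1)·1+(2)·0+(-2)·0+(-1)·0+(-2)·-1 = 1
⇒ T^-9 Θ

{"T": -9, "Θ": 1}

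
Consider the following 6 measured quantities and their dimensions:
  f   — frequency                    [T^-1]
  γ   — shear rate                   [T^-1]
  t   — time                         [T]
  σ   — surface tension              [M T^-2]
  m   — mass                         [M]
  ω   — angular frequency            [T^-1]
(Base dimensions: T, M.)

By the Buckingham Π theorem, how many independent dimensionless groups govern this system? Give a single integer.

Dimensional matrix (T×M by f×γ×t×σ×m×ω):
  T: [-1 -1  1 -2  0 -1]
  M: [ 0  0  0  1  1  0]
RREF → pivots at {f,σ} ⇒ r = 2
n=6, r=2 ⇒ 4 dimensionless groups

4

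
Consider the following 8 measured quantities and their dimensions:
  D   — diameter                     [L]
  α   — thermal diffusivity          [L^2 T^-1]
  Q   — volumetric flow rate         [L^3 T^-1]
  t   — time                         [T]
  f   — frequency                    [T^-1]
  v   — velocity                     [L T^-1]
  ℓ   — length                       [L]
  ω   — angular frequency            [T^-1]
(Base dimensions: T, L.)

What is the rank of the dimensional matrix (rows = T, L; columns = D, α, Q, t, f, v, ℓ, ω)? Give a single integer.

Dimensional matrix (T×L by D×α×Q×t×f×v×ℓ×ω):
  T: [ 0 -1 -1  1 -1 -1  0 -1]
  L: [ 1  2  3  0  0  1  1  0]
Echelon form has 2 nonzero rows (pivots: D,α)

2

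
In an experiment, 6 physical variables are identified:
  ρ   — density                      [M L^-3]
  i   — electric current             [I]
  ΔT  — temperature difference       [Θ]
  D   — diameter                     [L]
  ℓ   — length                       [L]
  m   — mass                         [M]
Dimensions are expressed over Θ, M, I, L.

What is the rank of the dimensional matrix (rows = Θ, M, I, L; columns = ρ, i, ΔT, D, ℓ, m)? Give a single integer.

4

Dimensional matrix (Θ×M×I×L by ρ×i×ΔT×D×ℓ×m):
  Θ: [ 0  0  1  0  0  0]
  M: [ 1  0  0  0  0  1]
  I: [ 0  1  0  0  0  0]
  L: [-3  0  0  1  1  0]
Row reduction gives pivot columns ρ,i,ΔT,D; rank = 4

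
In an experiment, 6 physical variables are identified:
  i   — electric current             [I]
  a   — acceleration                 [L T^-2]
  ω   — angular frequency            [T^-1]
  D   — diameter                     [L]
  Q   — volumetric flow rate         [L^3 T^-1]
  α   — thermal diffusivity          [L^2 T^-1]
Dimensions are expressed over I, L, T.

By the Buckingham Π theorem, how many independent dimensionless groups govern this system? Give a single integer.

3

Dimensional matrix (I×L×T by i×a×ω×D×Q×α):
  I: [ 1  0  0  0  0  0]
  L: [ 0  1  0  1  3  2]
  T: [ 0 -2 -1  0 -1 -1]
Echelon form has 3 nonzero rows (pivots: i,a,ω)
Π count = n − r = 6 − 3 = 3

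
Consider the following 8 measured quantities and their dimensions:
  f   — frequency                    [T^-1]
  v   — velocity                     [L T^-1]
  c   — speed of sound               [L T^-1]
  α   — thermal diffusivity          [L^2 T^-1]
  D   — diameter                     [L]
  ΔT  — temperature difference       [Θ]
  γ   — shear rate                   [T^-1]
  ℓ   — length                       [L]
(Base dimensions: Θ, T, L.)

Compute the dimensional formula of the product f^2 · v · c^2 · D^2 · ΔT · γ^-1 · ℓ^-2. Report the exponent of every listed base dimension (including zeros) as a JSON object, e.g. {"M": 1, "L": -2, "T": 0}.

Write exponents as rows Θ,T,L / cols f,v,c,α,D,ΔT,γ,ℓ:
  Θ: [ 0  0  0  0  0  1  0  0]
  T: [-1 -1 -1 -1  0  0 -1  0]
  L: [ 0  1  1  2  1  0  0  1]
  [Θ]: (2)·0+(1)·0+(2)·0+(2)·0+(1)·1+(-1)·0+(-2)·0 = 1
  [T]: (2)·-1+(1)·-1+(2)·-1+(2)·0+(1)·0+(-1)·-1+(-2)·0 = -4
  [L]: (2)·0+(1)·1+(2)·1+(2)·1+(1)·0+(-1)·0+(-2)·1 = 3
⇒ Θ T^-4 L^3

{"Θ": 1, "T": -4, "L": 3}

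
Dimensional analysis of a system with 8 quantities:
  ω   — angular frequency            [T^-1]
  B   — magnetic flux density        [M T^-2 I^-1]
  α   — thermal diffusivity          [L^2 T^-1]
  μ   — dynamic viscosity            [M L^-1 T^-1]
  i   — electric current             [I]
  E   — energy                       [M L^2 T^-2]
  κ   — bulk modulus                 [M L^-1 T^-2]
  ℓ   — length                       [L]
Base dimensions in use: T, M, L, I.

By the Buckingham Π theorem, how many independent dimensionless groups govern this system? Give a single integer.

4

Exponent matrix [T,M,L,I] × [ω,B,α,μ,i,E,κ,ℓ]:
  T: [-1 -2 -1 -1  0 -2 -2  0]
  M: [ 0  1  0  1  0  1  1  0]
  L: [ 0  0  2 -1  0  2 -1  1]
  I: [ 0 -1  0  0  1  0  0  0]
RREF → pivots at {ω,B,α,μ} ⇒ r = 4
Π count = n − r = 8 − 4 = 4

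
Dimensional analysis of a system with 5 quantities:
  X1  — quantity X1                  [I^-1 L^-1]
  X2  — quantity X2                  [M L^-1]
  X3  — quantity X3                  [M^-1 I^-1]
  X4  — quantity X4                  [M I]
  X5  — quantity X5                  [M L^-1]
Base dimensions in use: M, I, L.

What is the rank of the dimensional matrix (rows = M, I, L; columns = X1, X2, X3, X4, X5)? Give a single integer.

Write exponents as rows M,I,L / cols X1,X2,X3,X4,X5:
  M: [ 0  1 -1  1  1]
  I: [-1  0 -1  1  0]
  L: [-1 -1  0  0 -1]
Echelon form has 2 nonzero rows (pivots: X1,X2)

2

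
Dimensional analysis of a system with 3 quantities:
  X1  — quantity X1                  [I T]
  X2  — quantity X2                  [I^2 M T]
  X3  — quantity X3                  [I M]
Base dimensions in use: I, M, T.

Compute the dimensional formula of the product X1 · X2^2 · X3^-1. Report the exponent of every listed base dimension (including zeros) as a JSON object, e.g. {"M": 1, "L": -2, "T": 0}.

Exponent matrix [I,M,T] × [X1,X2,X3]:
  I: [ 1  2  1]
  M: [ 0  1  1]
  T: [ 1  1  0]
  [I]: (1)·1+(2)·2+(-1)·1 = 4
  [M]: (1)·0+(2)·1+(-1)·1 = 1
  [T]: (1)·1+(2)·1+(-1)·0 = 3
⇒ I^4 M T^3

{"I": 4, "M": 1, "T": 3}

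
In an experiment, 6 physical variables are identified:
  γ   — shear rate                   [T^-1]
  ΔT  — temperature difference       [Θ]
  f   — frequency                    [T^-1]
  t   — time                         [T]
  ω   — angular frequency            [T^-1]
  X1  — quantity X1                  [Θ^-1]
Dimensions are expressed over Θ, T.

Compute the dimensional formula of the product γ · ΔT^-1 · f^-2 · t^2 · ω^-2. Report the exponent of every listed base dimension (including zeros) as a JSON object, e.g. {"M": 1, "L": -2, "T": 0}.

Dimensional matrix (Θ×T by γ×ΔT×f×t×ω×X1):
  Θ: [ 0  1  0  0  0 -1]
  T: [-1  0 -1  1 -1  0]
  [Θ]: (1)·0+(-1)·1+(-2)·0+(2)·0+(-2)·0 = -1
  [T]: (1)·-1+(-1)·0+(-2)·-1+(2)·1+(-2)·-1 = 5
⇒ Θ^-1 T^5

{"Θ": -1, "T": 5}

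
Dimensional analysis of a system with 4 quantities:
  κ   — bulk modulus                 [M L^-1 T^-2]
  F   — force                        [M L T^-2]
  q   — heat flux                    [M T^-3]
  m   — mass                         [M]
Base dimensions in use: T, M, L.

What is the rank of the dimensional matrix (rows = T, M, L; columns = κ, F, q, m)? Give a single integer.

Dimensional matrix (T×M×L by κ×F×q×m):
  T: [-2 -2 -3  0]
  M: [ 1  1  1  1]
  L: [-1  1  0  0]
Echelon form has 3 nonzero rows (pivots: κ,F,q)

3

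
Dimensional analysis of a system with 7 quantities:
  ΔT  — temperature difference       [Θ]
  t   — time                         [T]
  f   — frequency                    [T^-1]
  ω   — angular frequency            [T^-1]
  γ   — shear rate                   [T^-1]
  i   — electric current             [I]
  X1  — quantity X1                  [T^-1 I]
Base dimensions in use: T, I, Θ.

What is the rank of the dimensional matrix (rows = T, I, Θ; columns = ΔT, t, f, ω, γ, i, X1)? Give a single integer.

Write exponents as rows T,I,Θ / cols ΔT,t,f,ω,γ,i,X1:
  T: [ 0  1 -1 -1 -1  0 -1]
  I: [ 0  0  0  0  0  1  1]
  Θ: [ 1  0  0  0  0  0  0]
Row reduction gives pivot columns ΔT,t,i; rank = 3

3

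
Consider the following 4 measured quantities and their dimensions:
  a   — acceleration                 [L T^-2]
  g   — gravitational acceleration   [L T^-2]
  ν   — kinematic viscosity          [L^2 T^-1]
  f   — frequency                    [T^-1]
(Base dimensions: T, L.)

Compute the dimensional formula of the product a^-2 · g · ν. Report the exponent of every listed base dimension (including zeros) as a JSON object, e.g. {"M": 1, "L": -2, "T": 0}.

{"T": 1, "L": 1}

Dimensional matrix (T×L by a×g×ν×f):
  T: [-2 -2 -1 -1]
  L: [ 1  1  2  0]
  [T]: (-2)·-2+(1)·-2+(1)·-1 = 1
  [L]: (-2)·1+(1)·1+(1)·2 = 1
⇒ T L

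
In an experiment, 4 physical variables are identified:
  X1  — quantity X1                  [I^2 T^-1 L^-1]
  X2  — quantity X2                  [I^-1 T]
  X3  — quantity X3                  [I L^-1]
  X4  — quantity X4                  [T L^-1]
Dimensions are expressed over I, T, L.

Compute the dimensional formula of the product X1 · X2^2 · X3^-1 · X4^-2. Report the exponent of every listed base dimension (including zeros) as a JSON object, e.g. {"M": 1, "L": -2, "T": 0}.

{"I": -1, "T": -1, "L": 2}

Exponent matrix [I,T,L] × [X1,X2,X3,X4]:
  I: [ 2 -1  1  0]
  T: [-1  1  0  1]
  L: [-1  0 -1 -1]
  [I]: (1)·2+(2)·-1+(-1)·1+(-2)·0 = -1
  [T]: (1)·-1+(2)·1+(-1)·0+(-2)·1 = -1
  [L]: (1)·-1+(2)·0+(-1)·-1+(-2)·-1 = 2
⇒ I^-1 T^-1 L^2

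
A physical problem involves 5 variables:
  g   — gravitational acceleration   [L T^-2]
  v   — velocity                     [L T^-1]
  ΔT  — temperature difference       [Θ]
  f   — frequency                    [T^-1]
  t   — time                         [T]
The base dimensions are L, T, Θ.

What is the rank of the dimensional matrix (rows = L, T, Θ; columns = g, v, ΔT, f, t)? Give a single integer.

Dimensional matrix (L×T×Θ by g×v×ΔT×f×t):
  L: [ 1  1  0  0  0]
  T: [-2 -1  0 -1  1]
  Θ: [ 0  0  1  0  0]
RREF → pivots at {g,v,ΔT} ⇒ r = 3

3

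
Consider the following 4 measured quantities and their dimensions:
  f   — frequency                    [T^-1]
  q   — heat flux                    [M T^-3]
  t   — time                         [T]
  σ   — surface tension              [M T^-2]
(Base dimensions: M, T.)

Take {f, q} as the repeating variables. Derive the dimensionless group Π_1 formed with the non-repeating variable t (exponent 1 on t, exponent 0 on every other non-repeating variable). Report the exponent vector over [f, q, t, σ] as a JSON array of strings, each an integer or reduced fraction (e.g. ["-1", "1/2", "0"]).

["1", "0", "1", "0"]

Dimensional matrix (M×T by f×q×t×σ):
  M: [ 0  1  0  1]
  T: [-1 -3  1 -2]
Row reduction gives pivot columns f,q; rank = 2
Repeat: f,q; free: t,σ
RREF:
  r0: [   1    0   -1   -1]
  r1: [   0    1    0    1]
Fix exponent of t at 1, σ at 0; solve each RREF row for its pivot's exponent:
  r0: exp(f) + (-1)·1 = 0 ⇒ exp(f) = 1
  r1: exp(q) + (0)·1 = 0 ⇒ exp(q) = 0
Π_1 = f · t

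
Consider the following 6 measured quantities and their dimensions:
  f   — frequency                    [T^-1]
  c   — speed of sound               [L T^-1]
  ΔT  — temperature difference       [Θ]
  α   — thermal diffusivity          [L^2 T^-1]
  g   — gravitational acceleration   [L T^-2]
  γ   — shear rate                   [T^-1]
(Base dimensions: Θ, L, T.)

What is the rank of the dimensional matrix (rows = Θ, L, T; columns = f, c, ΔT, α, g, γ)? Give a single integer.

Dimensional matrix (Θ×L×T by f×c×ΔT×α×g×γ):
  Θ: [ 0  0  1  0  0  0]
  L: [ 0  1  0  2  1  0]
  T: [-1 -1  0 -1 -2 -1]
Echelon form has 3 nonzero rows (pivots: f,c,ΔT)

3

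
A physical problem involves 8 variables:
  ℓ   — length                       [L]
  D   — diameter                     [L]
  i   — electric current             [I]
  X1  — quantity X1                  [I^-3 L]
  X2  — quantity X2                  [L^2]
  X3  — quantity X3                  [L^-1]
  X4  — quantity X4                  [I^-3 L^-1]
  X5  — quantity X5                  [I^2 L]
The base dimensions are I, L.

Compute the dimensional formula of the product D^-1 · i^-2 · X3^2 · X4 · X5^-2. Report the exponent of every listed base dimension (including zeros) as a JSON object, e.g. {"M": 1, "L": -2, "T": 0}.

Write exponents as rows I,L / cols ℓ,D,i,X1,X2,X3,X4,X5:
  I: [ 0  0  1 -3  0  0 -3  2]
  L: [ 1  1  0  1  2 -1 -1  1]
  [I]: (-1)·0+(-2)·1+(2)·0+(1)·-3+(-2)·2 = -9
  [L]: (-1)·1+(-2)·0+(2)·-1+(1)·-1+(-2)·1 = -6
⇒ I^-9 L^-6

{"I": -9, "L": -6}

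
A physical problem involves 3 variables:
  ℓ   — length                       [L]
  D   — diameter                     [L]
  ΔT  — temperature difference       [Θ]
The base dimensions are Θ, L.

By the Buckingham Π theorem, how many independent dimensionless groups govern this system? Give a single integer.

1

Dimensional matrix (Θ×L by ℓ×D×ΔT):
  Θ: [ 0  0  1]
  L: [ 1  1  0]
RREF → pivots at {ℓ,ΔT} ⇒ r = 2
3 vars − rank 2 = 1 Π group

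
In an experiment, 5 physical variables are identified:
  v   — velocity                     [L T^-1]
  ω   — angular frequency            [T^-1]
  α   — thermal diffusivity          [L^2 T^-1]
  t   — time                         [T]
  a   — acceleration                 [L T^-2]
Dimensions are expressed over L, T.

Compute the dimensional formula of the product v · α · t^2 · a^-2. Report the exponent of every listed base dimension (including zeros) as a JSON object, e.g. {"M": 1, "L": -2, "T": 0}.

Dimensional matrix (L×T by v×ω×α×t×a):
  L: [ 1  0  2  0  1]
  T: [-1 -1 -1  1 -2]
  [L]: (1)·1+(1)·2+(2)·0+(-2)·1 = 1
  [T]: (1)·-1+(1)·-1+(2)·1+(-2)·-2 = 4
⇒ L T^4

{"L": 1, "T": 4}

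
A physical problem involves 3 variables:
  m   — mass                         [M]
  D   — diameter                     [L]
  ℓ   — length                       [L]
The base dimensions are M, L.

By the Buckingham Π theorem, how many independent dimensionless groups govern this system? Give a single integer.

Exponent matrix [M,L] × [m,D,ℓ]:
  M: [ 1  0  0]
  L: [ 0  1  1]
Echelon form has 2 nonzero rows (pivots: m,D)
n=3, r=2 ⇒ 1 dimensionless group

1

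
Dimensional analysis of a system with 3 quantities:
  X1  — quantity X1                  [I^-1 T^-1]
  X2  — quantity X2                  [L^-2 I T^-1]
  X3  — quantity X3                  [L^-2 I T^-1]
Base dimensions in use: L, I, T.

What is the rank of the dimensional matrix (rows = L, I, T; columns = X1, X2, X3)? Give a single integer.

Write exponents as rows L,I,T / cols X1,X2,X3:
  L: [ 0 -2 -2]
  I: [-1  1  1]
  T: [-1 -1 -1]
RREF → pivots at {X1,X2} ⇒ r = 2

2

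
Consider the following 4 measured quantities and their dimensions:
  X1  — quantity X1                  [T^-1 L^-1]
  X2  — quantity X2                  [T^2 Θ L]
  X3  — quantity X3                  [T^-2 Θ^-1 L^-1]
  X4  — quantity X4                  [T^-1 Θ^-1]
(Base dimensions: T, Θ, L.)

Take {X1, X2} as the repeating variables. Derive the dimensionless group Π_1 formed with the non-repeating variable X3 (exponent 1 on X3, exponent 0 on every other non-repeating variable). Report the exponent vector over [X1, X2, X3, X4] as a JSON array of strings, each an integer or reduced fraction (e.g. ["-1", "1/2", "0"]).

Write exponents as rows T,Θ,L / cols X1,X2,X3,X4:
  T: [-1  2 -2 -1]
  Θ: [ 0  1 -1 -1]
  L: [-1  1 -1  0]
Echelon form has 2 nonzero rows (pivots: X1,X2)
Pivot set = {X1,X2}, free = {X3,X4}
RREF:
  r0: [   1    0    0   -1]
  r1: [   0    1   -1   -1]
  r2: [   0    0    0    0]
Fix exponent of X3 at 1, X4 at 0; solve each RREF row for its pivot's exponent:
  r0: exp(X1) + (0)·1 = 0 ⇒ exp(X1) = 0
  r1: exp(X2) + (-1)·1 = 0 ⇒ exp(X2) = 1
Π_1 = X2 · X3

["0", "1", "1", "0"]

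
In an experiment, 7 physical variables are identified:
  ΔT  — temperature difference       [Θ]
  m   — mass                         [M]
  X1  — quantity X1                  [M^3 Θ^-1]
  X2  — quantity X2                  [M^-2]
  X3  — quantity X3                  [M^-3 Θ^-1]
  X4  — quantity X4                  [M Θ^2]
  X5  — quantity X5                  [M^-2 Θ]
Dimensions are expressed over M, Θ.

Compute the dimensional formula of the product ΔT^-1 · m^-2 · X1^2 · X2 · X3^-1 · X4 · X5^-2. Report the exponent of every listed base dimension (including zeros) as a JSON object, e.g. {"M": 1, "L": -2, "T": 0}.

{"M": 10, "Θ": -2}

Write exponents as rows M,Θ / cols ΔT,m,X1,X2,X3,X4,X5:
  M: [ 0  1  3 -2 -3  1 -2]
  Θ: [ 1  0 -1  0 -1  2  1]
  [M]: (-1)·0+(-2)·1+(2)·3+(1)·-2+(-1)·-3+(1)·1+(-2)·-2 = 10
  [Θ]: (-1)·1+(-2)·0+(2)·-1+(1)·0+(-1)·-1+(1)·2+(-2)·1 = -2
⇒ M^10 Θ^-2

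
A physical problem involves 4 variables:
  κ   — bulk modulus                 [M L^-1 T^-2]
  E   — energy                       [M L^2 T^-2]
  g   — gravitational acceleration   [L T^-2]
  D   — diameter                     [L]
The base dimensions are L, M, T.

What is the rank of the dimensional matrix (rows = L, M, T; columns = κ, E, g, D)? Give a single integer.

Exponent matrix [L,M,T] × [κ,E,g,D]:
  L: [-1  2  1  1]
  M: [ 1  1  0  0]
  T: [-2 -2 -2  0]
Echelon form has 3 nonzero rows (pivots: κ,E,g)

3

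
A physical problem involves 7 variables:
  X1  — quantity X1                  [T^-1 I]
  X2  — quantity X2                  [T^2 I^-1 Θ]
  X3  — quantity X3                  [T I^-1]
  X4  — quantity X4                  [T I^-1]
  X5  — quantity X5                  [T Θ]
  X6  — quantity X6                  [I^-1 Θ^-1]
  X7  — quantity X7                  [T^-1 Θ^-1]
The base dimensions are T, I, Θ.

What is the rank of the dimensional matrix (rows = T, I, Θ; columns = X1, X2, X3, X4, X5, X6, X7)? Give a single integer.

Write exponents as rows T,I,Θ / cols X1,X2,X3,X4,X5,X6,X7:
  T: [-1  2  1  1  1  0 -1]
  I: [ 1 -1 -1 -1  0 -1  0]
  Θ: [ 0  1  0  0  1 -1 -1]
Row reduction gives pivot columns X1,X2; rank = 2

2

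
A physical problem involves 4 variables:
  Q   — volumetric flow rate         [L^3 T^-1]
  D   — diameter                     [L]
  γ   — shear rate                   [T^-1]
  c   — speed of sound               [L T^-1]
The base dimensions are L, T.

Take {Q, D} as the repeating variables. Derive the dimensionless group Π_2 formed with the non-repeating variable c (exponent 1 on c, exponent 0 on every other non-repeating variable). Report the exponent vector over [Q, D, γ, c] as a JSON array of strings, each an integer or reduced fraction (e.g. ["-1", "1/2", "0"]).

["-1", "2", "0", "1"]

Exponent matrix [L,T] × [Q,D,γ,c]:
  L: [ 3  1  0  1]
  T: [-1  0 -1 -1]
Echelon form has 2 nonzero rows (pivots: Q,D)
Repeat: Q,D; free: γ,c
RREF:
  r0: [   1    0    1    1]
  r1: [   0    1   -3   -2]
Fix exponent of c at 1, γ at 0; solve each RREF row for its pivot's exponent:
  r0: exp(Q) + (1)·1 = 0 ⇒ exp(Q) = -1
  r1: exp(D) + (-2)·1 = 0 ⇒ exp(D) = 2
Π_2 = Q^-1 · D^2 · c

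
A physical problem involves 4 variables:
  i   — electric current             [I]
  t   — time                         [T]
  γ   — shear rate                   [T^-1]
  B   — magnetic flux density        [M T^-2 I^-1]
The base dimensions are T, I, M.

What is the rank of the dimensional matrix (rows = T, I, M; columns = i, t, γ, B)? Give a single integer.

3

Dimensional matrix (T×I×M by i×t×γ×B):
  T: [ 0  1 -1 -2]
  I: [ 1  0  0 -1]
  M: [ 0  0  0  1]
Row reduction gives pivot columns i,t,B; rank = 3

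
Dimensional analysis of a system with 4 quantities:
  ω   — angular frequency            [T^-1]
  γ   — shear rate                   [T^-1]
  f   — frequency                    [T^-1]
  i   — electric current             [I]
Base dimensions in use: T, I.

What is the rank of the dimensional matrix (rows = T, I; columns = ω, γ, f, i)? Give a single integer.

2

Write exponents as rows T,I / cols ω,γ,f,i:
  T: [-1 -1 -1  0]
  I: [ 0  0  0  1]
Row reduction gives pivot columns ω,i; rank = 2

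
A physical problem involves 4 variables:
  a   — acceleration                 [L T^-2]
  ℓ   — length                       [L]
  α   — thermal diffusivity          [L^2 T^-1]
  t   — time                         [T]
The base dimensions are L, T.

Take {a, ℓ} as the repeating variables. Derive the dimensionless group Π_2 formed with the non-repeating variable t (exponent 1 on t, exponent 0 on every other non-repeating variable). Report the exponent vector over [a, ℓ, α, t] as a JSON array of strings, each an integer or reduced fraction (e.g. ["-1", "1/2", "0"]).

["1/2", "-1/2", "0", "1"]

Dimensional matrix (L×T by a×ℓ×α×t):
  L: [ 1  1  2  0]
  T: [-2  0 -1  1]
Echelon form has 2 nonzero rows (pivots: a,ℓ)
Pivot set = {a,ℓ}, free = {α,t}
RREF:
  r0: [   1    0  1/2 -1/2]
  r1: [   0    1  3/2  1/2]
Fix exponent of t at 1, α at 0; solve each RREF row for its pivot's exponent:
  r0: exp(a) + (-1/2)·1 = 0 ⇒ exp(a) = 1/2
  r1: exp(ℓ) + (1/2)·1 = 0 ⇒ exp(ℓ) = -1/2
Π_2 = a^(1/2) · ℓ^(-1/2) · t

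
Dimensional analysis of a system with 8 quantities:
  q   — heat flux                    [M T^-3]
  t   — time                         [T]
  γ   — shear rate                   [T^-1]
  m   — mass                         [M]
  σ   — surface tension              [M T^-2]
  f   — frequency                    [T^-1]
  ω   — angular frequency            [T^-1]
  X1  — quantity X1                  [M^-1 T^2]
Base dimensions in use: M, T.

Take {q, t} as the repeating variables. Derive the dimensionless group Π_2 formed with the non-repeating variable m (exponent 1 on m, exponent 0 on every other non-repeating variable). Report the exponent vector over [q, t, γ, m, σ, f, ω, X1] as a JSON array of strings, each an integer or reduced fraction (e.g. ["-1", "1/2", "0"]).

["-1", "-3", "0", "1", "0", "0", "0", "0"]

Write exponents as rows M,T / cols q,t,γ,m,σ,f,ω,X1:
  M: [ 1  0  0  1  1  0  0 -1]
  T: [-3  1 -1  0 -2 -1 -1  2]
Echelon form has 2 nonzero rows (pivots: q,t)
Repeat: q,t; free: γ,m,σ,f,ω,X1
RREF:
  r0: [   1    0    0    1    1    0    0   -1]
  r1: [   0    1   -1    3    1   -1   -1   -1]
Fix exponent of m at 1, γ at 0, σ at 0, f at 0, ω at 0, X1 at 0; solve each RREF row for its pivot's exponent:
  r0: exp(q) + (1)·1 = 0 ⇒ exp(q) = -1
  r1: exp(t) + (3)·1 = 0 ⇒ exp(t) = -3
Π_2 = q^-1 · t^-3 · m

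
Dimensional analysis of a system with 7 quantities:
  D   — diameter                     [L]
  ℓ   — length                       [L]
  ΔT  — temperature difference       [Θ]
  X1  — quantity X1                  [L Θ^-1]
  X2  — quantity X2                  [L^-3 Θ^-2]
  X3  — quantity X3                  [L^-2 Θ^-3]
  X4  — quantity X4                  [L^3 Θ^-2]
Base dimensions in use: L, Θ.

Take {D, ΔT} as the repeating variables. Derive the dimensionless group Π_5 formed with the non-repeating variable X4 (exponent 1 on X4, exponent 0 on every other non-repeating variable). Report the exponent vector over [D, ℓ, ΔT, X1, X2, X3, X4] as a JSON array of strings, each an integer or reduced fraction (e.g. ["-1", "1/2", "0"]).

["-3", "0", "2", "0", "0", "0", "1"]

Exponent matrix [L,Θ] × [D,ℓ,ΔT,X1,X2,X3,X4]:
  L: [ 1  1  0  1 -3 -2  3]
  Θ: [ 0  0  1 -1 -2 -3 -2]
RREF → pivots at {D,ΔT} ⇒ r = 2
Repeat: D,ΔT; free: ℓ,X1,X2,X3,X4
RREF:
  r0: [   1    1    0    1   -3   -2    3]
  r1: [   0    0    1   -1   -2   -3   -2]
Fix exponent of X4 at 1, ℓ at 0, X1 at 0, X2 at 0, X3 at 0; solve each RREF row for its pivot's exponent:
  r0: exp(D) + (3)·1 = 0 ⇒ exp(D) = -3
  r1: exp(ΔT) + (-2)·1 = 0 ⇒ exp(ΔT) = 2
Π_5 = D^-3 · ΔT^2 · X4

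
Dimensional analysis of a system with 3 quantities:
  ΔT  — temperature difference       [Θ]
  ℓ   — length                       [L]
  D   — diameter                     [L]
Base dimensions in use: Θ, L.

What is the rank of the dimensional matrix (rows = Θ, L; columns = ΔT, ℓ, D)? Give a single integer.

2

Dimensional matrix (Θ×L by ΔT×ℓ×D):
  Θ: [ 1  0  0]
  L: [ 0  1  1]
Row reduction gives pivot columns ΔT,ℓ; rank = 2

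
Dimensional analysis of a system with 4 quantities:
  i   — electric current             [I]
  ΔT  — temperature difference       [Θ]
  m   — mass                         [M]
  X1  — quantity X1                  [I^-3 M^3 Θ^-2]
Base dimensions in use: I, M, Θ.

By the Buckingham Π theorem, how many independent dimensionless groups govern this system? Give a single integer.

Exponent matrix [I,M,Θ] × [i,ΔT,m,X1]:
  I: [ 1  0  0 -3]
  M: [ 0  0  1  3]
  Θ: [ 0  1  0 -2]
Row reduction gives pivot columns i,ΔT,m; rank = 3
Π count = n − r = 4 − 3 = 1

1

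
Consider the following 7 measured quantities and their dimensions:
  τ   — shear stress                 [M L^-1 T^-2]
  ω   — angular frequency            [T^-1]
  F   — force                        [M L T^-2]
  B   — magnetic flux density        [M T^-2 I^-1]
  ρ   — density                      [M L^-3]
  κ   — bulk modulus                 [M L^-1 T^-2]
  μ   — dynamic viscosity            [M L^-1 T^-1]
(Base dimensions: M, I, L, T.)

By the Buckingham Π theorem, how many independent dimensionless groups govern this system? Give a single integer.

Exponent matrix [M,I,L,T] × [τ,ω,F,B,ρ,κ,μ]:
  M: [ 1  0  1  1  1  1  1]
  I: [ 0  0  0 -1  0  0  0]
  L: [-1  0  1  0 -3 -1 -1]
  T: [-2 -1 -2 -2  0 -2 -1]
RREF → pivots at {τ,ω,F,B} ⇒ r = 4
Π count = n − r = 7 − 4 = 3

3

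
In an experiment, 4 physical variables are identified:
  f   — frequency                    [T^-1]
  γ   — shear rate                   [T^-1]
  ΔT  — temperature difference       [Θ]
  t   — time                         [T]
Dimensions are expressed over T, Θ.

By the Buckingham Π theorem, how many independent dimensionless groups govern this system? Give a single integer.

2

Exponent matrix [T,Θ] × [f,γ,ΔT,t]:
  T: [-1 -1  0  1]
  Θ: [ 0  0  1  0]
Row reduction gives pivot columns f,ΔT; rank = 2
4 vars − rank 2 = 2 Π groups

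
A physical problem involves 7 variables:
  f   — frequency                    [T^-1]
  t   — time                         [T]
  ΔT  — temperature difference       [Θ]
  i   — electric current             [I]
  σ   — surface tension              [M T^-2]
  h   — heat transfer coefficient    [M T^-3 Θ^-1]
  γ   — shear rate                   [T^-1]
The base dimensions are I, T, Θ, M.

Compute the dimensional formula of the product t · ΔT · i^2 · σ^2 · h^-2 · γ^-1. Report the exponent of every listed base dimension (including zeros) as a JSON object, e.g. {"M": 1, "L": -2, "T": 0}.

{"I": 2, "T": 4, "Θ": 3, "M": 0}

Dimensional matrix (I×T×Θ×M by f×t×ΔT×i×σ×h×γ):
  I: [ 0  0  0  1  0  0  0]
  T: [-1  1  0  0 -2 -3 -1]
  Θ: [ 0  0  1  0  0 -1  0]
  M: [ 0  0  0  0  1  1  0]
  [I]: (1)·0+(1)·0+(2)·1+(2)·0+(-2)·0+(-1)·0 = 2
  [T]: (1)·1+(1)·0+(2)·0+(2)·-2+(-2)·-3+(-1)·-1 = 4
  [Θ]: (1)·0+(1)·1+(2)·0+(2)·0+(-2)·-1+(-1)·0 = 3
  [M]: (1)·0+(1)·0+(2)·0+(2)·1+(-2)·1+(-1)·0 = 0
⇒ I^2 T^4 Θ^3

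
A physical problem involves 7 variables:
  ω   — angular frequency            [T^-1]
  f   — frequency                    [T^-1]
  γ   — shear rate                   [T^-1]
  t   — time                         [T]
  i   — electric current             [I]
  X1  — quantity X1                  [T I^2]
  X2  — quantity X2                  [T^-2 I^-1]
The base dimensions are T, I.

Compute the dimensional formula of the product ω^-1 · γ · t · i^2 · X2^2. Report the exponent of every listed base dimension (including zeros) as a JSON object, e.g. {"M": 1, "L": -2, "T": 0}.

{"T": -3, "I": 0}

Write exponents as rows T,I / cols ω,f,γ,t,i,X1,X2:
  T: [-1 -1 -1  1  0  1 -2]
  I: [ 0  0  0  0  1  2 -1]
  [T]: (-1)·-1+(1)·-1+(1)·1+(2)·0+(2)·-2 = -3
  [I]: (-1)·0+(1)·0+(1)·0+(2)·1+(2)·-1 = 0
⇒ T^-3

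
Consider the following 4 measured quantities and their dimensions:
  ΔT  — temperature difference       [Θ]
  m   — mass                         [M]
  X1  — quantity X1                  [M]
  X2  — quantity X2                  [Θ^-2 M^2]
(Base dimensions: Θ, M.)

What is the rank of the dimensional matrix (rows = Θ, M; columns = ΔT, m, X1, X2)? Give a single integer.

Write exponents as rows Θ,M / cols ΔT,m,X1,X2:
  Θ: [ 1  0  0 -2]
  M: [ 0  1  1  2]
RREF → pivots at {ΔT,m} ⇒ r = 2

2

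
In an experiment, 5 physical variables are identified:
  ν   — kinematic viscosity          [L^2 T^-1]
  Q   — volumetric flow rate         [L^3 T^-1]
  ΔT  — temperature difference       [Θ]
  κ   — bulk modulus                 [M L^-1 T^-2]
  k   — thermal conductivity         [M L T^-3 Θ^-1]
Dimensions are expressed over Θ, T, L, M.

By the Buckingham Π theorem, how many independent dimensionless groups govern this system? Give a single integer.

1

Write exponents as rows Θ,T,L,M / cols ν,Q,ΔT,κ,k:
  Θ: [ 0  0  1  0 -1]
  T: [-1 -1  0 -2 -3]
  L: [ 2  3  0 -1  1]
  M: [ 0  0  0  1  1]
RREF → pivots at {ν,Q,ΔT,κ} ⇒ r = 4
Π count = n − r = 5 − 4 = 1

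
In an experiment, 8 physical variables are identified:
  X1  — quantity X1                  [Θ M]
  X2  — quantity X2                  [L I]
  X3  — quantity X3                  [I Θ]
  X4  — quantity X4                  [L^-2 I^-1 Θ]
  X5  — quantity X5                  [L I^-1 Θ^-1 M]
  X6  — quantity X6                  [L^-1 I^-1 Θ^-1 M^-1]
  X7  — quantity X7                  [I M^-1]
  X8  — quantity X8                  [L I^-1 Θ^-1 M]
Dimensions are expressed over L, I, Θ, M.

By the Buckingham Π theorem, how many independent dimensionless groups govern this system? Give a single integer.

5

Write exponents as rows L,I,Θ,M / cols X1,X2,X3,X4,X5,X6,X7,X8:
  L: [ 0  1  0 -2  1 -1  0  1]
  I: [ 0  1  1 -1 -1 -1  1 -1]
  Θ: [ 1  0  1  1 -1 -1  0 -1]
  M: [ 1  0  0  0  1 -1 -1  1]
Echelon form has 3 nonzero rows (pivots: X1,X2,X3)
n=8, r=3 ⇒ 5 dimensionless groups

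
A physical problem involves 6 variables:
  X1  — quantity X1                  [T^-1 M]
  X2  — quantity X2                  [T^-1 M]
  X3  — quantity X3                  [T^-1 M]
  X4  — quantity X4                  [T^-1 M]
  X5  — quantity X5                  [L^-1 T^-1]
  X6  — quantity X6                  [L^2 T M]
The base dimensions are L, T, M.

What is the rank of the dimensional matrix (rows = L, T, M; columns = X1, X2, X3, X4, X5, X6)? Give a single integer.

2

Dimensional matrix (L×T×M by X1×X2×X3×X4×X5×X6):
  L: [ 0  0  0  0 -1  2]
  T: [-1 -1 -1 -1 -1  1]
  M: [ 1  1  1  1  0  1]
Echelon form has 2 nonzero rows (pivots: X1,X5)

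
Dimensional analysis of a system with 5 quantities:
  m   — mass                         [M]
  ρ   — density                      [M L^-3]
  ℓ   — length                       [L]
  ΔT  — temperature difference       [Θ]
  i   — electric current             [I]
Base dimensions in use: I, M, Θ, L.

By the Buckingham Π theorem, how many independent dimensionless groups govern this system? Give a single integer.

1

Exponent matrix [I,M,Θ,L] × [m,ρ,ℓ,ΔT,i]:
  I: [ 0  0  0  0  1]
  M: [ 1  1  0  0  0]
  Θ: [ 0  0  0  1  0]
  L: [ 0 -3  1  0  0]
RREF → pivots at {m,ρ,ΔT,i} ⇒ r = 4
n=5, r=4 ⇒ 1 dimensionless group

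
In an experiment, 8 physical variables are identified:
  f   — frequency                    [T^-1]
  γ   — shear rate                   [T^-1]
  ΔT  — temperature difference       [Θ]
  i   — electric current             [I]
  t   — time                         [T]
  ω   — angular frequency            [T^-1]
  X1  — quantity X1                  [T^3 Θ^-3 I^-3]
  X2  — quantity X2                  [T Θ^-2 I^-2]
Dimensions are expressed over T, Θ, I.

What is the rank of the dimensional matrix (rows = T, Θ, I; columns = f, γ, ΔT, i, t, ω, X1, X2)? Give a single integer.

Exponent matrix [T,Θ,I] × [f,γ,ΔT,i,t,ω,X1,X2]:
  T: [-1 -1  0  0  1 -1  3  1]
  Θ: [ 0  0  1  0  0  0 -3 -2]
  I: [ 0  0  0  1  0  0 -3 -2]
Row reduction gives pivot columns f,ΔT,i; rank = 3

3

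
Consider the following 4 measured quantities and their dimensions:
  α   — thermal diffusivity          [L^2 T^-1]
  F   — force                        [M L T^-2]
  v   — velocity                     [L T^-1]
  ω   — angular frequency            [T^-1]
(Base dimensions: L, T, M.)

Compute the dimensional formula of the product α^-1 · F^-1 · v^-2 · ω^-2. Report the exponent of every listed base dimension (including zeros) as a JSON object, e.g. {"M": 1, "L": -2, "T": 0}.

{"L": -5, "T": 7, "M": -1}

Write exponents as rows L,T,M / cols α,F,v,ω:
  L: [ 2  1  1  0]
  T: [-1 -2 -1 -1]
  M: [ 0  1  0  0]
  [L]: (-1)·2+(-1)·1+(-2)·1+(-2)·0 = -5
  [T]: (-1)·-1+(-1)·-2+(-2)·-1+(-2)·-1 = 7
  [M]: (-1)·0+(-1)·1+(-2)·0+(-2)·0 = -1
⇒ L^-5 T^7 M^-1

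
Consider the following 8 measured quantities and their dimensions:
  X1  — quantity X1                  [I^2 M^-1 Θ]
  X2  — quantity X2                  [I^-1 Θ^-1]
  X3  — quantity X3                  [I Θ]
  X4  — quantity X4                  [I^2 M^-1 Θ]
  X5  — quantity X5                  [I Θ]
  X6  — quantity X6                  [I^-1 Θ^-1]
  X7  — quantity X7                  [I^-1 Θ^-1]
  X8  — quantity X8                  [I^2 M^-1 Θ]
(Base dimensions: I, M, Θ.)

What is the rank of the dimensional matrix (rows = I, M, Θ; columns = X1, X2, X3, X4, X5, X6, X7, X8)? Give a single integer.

2

Dimensional matrix (I×M×Θ by X1×X2×X3×X4×X5×X6×X7×X8):
  I: [ 2 -1  1  2  1 -1 -1  2]
  M: [-1  0  0 -1  0  0  0 -1]
  Θ: [ 1 -1  1  1  1 -1 -1  1]
RREF → pivots at {X1,X2} ⇒ r = 2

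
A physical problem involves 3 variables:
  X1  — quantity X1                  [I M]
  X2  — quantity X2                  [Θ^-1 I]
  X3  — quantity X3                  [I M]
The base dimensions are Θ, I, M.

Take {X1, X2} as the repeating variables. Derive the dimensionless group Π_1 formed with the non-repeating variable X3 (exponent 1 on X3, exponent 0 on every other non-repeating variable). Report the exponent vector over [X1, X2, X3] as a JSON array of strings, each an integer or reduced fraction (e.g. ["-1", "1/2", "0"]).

Exponent matrix [Θ,I,M] × [X1,X2,X3]:
  Θ: [ 0 -1  0]
  I: [ 1  1  1]
  M: [ 1  0  1]
Echelon form has 2 nonzero rows (pivots: X1,X2)
Pivot set = {X1,X2}, free = {X3}
RREF:
  r0: [   1    0    1]
  r1: [   0    1    0]
  r2: [   0    0    0]
Fix exponent of X3 at 1; solve each RREF row for its pivot's exponent:
  r0: exp(X1) + (1)·1 = 0 ⇒ exp(X1) = -1
  r1: exp(X2) + (0)·1 = 0 ⇒ exp(X2) = 0
Π_1 = X1^-1 · X3

["-1", "0", "1"]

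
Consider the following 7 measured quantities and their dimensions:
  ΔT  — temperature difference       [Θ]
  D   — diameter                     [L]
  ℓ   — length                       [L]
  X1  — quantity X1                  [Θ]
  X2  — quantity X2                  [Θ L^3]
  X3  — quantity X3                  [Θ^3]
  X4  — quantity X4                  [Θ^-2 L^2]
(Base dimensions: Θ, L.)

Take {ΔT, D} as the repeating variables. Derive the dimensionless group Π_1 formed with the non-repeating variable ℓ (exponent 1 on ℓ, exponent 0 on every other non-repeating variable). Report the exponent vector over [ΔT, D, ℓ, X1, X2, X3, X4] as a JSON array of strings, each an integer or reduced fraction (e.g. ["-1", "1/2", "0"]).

Write exponents as rows Θ,L / cols ΔT,D,ℓ,X1,X2,X3,X4:
  Θ: [ 1  0  0  1  1  3 -2]
  L: [ 0  1  1  0  3  0  2]
Echelon form has 2 nonzero rows (pivots: ΔT,D)
Pivot set = {ΔT,D}, free = {ℓ,X1,X2,X3,X4}
RREF:
  r0: [   1    0    0    1    1    3   -2]
  r1: [   0    1    1    0    3    0    2]
Fix exponent of ℓ at 1, X1 at 0, X2 at 0, X3 at 0, X4 at 0; solve each RREF row for its pivot's exponent:
  r0: exp(ΔT) + (0)·1 = 0 ⇒ exp(ΔT) = 0
  r1: exp(D) + (1)·1 = 0 ⇒ exp(D) = -1
Π_1 = D^-1 · ℓ

["0", "-1", "1", "0", "0", "0", "0"]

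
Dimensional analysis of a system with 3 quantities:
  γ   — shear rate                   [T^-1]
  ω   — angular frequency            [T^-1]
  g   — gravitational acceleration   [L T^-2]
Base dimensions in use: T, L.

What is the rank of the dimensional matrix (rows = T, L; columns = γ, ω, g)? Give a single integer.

2

Write exponents as rows T,L / cols γ,ω,g:
  T: [-1 -1 -2]
  L: [ 0  0  1]
Row reduction gives pivot columns γ,g; rank = 2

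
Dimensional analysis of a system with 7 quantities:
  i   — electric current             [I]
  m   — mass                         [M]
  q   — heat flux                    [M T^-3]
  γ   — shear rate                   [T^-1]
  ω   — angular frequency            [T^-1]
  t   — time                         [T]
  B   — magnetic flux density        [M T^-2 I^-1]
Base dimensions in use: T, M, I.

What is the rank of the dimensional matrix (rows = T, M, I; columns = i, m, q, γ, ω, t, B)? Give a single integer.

Write exponents as rows T,M,I / cols i,m,q,γ,ω,t,B:
  T: [ 0  0 -3 -1 -1  1 -2]
  M: [ 0  1  1  0  0  0  1]
  I: [ 1  0  0  0  0  0 -1]
RREF → pivots at {i,m,q} ⇒ r = 3

3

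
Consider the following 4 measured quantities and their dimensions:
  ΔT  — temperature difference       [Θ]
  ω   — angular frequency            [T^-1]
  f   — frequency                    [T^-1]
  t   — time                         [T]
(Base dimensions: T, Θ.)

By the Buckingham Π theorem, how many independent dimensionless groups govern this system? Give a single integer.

2

Exponent matrix [T,Θ] × [ΔT,ω,f,t]:
  T: [ 0 -1 -1  1]
  Θ: [ 1  0  0  0]
RREF → pivots at {ΔT,ω} ⇒ r = 2
n=4, r=2 ⇒ 2 dimensionless groups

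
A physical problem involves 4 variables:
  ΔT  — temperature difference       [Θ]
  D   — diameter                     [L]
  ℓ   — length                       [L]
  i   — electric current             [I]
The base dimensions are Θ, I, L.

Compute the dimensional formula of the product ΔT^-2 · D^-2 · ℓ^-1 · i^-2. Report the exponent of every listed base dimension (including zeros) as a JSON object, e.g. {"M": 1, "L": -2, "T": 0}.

{"Θ": -2, "I": -2, "L": -3}

Write exponents as rows Θ,I,L / cols ΔT,D,ℓ,i:
  Θ: [ 1  0  0  0]
  I: [ 0  0  0  1]
  L: [ 0  1  1  0]
  [Θ]: (-2)·1+(-2)·0+(-1)·0+(-2)·0 = -2
  [I]: (-2)·0+(-2)·0+(-1)·0+(-2)·1 = -2
  [L]: (-2)·0+(-2)·1+(-1)·1+(-2)·0 = -3
⇒ Θ^-2 I^-2 L^-3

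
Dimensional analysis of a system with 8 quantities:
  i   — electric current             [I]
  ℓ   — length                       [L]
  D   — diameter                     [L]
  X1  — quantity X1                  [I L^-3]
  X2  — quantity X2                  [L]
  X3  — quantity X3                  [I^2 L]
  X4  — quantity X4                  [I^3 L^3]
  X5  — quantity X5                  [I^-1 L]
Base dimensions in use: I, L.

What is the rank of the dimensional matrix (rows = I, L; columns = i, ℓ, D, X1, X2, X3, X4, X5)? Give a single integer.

Exponent matrix [I,L] × [i,ℓ,D,X1,X2,X3,X4,X5]:
  I: [ 1  0  0  1  0  2  3 -1]
  L: [ 0  1  1 -3  1  1  3  1]
RREF → pivots at {i,ℓ} ⇒ r = 2

2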